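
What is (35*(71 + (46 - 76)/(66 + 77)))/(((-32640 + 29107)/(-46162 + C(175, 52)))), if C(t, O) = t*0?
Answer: 16355427410/505219 ≈ 32373.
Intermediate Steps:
C(t, O) = 0
(35*(71 + (46 - 76)/(66 + 77)))/(((-32640 + 29107)/(-46162 + C(175, 52)))) = (35*(71 + (46 - 76)/(66 + 77)))/(((-32640 + 29107)/(-46162 + 0))) = (35*(71 - 30/143))/((-3533/(-46162))) = (35*(71 - 30*1/143))/((-3533*(-1/46162))) = (35*(71 - 30/143))/(3533/46162) = (35*(10123/143))*(46162/3533) = (354305/143)*(46162/3533) = 16355427410/505219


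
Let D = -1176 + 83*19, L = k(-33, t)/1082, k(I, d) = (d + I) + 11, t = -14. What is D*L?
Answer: -7218/541 ≈ -13.342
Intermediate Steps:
k(I, d) = 11 + I + d (k(I, d) = (I + d) + 11 = 11 + I + d)
L = -18/541 (L = (11 - 33 - 14)/1082 = -36*1/1082 = -18/541 ≈ -0.033272)
D = 401 (D = -1176 + 1577 = 401)
D*L = 401*(-18/541) = -7218/541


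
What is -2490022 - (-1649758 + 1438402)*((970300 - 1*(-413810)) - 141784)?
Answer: 262570564034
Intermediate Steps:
-2490022 - (-1649758 + 1438402)*((970300 - 1*(-413810)) - 141784) = -2490022 - (-211356)*((970300 + 413810) - 141784) = -2490022 - (-211356)*(1384110 - 141784) = -2490022 - (-211356)*1242326 = -2490022 - 1*(-262573054056) = -2490022 + 262573054056 = 262570564034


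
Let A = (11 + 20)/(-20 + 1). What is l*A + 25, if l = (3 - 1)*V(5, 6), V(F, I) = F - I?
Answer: 537/19 ≈ 28.263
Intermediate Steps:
A = -31/19 (A = 31/(-19) = 31*(-1/19) = -31/19 ≈ -1.6316)
l = -2 (l = (3 - 1)*(5 - 1*6) = 2*(5 - 6) = 2*(-1) = -2)
l*A + 25 = -2*(-31/19) + 25 = 62/19 + 25 = 537/19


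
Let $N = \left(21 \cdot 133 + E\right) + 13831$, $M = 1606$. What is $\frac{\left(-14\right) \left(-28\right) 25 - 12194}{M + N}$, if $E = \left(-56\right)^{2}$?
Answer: $- \frac{133}{1187} \approx -0.11205$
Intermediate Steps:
$E = 3136$
$N = 19760$ ($N = \left(21 \cdot 133 + 3136\right) + 13831 = \left(2793 + 3136\right) + 13831 = 5929 + 13831 = 19760$)
$\frac{\left(-14\right) \left(-28\right) 25 - 12194}{M + N} = \frac{\left(-14\right) \left(-28\right) 25 - 12194}{1606 + 19760} = \frac{392 \cdot 25 - 12194}{21366} = \left(9800 - 12194\right) \frac{1}{21366} = \left(-2394\right) \frac{1}{21366} = - \frac{133}{1187}$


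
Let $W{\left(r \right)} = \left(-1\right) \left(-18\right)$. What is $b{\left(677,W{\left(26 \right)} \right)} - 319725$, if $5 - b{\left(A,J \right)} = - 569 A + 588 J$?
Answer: $54909$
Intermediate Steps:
$W{\left(r \right)} = 18$
$b{\left(A,J \right)} = 5 - 588 J + 569 A$ ($b{\left(A,J \right)} = 5 - \left(- 569 A + 588 J\right) = 5 + \left(- 588 J + 569 A\right) = 5 - 588 J + 569 A$)
$b{\left(677,W{\left(26 \right)} \right)} - 319725 = \left(5 - 10584 + 569 \cdot 677\right) - 319725 = \left(5 - 10584 + 385213\right) - 319725 = 374634 - 319725 = 54909$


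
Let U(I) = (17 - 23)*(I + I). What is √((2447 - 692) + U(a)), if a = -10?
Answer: 25*√3 ≈ 43.301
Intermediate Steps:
U(I) = -12*I
√((2447 - 692) + U(a)) = √((2447 - 692) - 12*(-10)) = √(1755 + 120) = √1875 = 25*√3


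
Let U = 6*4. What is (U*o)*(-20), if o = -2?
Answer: 960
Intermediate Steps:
U = 24
(U*o)*(-20) = (24*(-2))*(-20) = -48*(-20) = 960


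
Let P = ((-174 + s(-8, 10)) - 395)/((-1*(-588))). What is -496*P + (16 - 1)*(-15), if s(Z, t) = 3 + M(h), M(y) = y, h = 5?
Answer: 12163/49 ≈ 248.22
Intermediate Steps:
s(Z, t) = 8 (s(Z, t) = 3 + 5 = 8)
P = -187/196 (P = ((-174 + 8) - 395)/((-1*(-588))) = (-166 - 395)/588 = -561*1/588 = -187/196 ≈ -0.95408)
-496*P + (16 - 1)*(-15) = -496*(-187/196) + (16 - 1)*(-15) = 23188/49 + 15*(-15) = 23188/49 - 225 = 12163/49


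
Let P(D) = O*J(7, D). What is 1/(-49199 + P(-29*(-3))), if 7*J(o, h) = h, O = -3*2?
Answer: -7/344915 ≈ -2.0295e-5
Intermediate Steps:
O = -6
J(o, h) = h/7
P(D) = -6*D/7
1/(-49199 + P(-29*(-3))) = 1/(-49199 - (-174)*(-3)/7) = 1/(-49199 - 6/7*87) = 1/(-49199 - 522/7) = 1/(-344915/7) = -7/344915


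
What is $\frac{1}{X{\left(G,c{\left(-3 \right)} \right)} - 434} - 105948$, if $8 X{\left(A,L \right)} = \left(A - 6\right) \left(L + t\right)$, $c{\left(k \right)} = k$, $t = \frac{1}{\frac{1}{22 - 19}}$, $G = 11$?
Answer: $- \frac{45981433}{434} \approx -1.0595 \cdot 10^{5}$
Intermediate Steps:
$t = 3$ ($t = \frac{1}{\frac{1}{3}} = 3$)
$X{\left(A,L \right)} = \frac{\left(-6 + A\right) \left(3 + L\right)}{8}$ ($X{\left(A,L \right)} = \frac{\left(A - 6\right) \left(L + 3\right)}{8} = \frac{\left(-6 + A\right) \left(3 + L\right)}{8}$)
$\frac{1}{X{\left(G,c{\left(-3 \right)} \right)} - 434} - 105948 = \frac{1}{\left(- \frac{9}{4} - - \frac{9}{4} + \frac{3}{8} \cdot 11 + \frac{1}{8} \cdot 11 \left(-3\right)\right) - 434} - 105948 = \frac{1}{\left(- \frac{9}{4} + \frac{9}{4} + \frac{33}{8} - \frac{33}{8}\right) - 434} - 105948 = \frac{1}{0 - 434} - 105948 = \frac{1}{-434} - 105948 = - \frac{1}{434} - 105948 = - \frac{45981433}{434}$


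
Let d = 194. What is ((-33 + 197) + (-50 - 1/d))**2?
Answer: 489073225/37636 ≈ 12995.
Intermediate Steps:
((-33 + 197) + (-50 - 1/d))**2 = ((-33 + 197) + (-50 - 1/194))**2 = (164 + (-50 - 1*1/194))**2 = (164 + (-50 - 1/194))**2 = (164 - 9701/194)**2 = (22115/194)**2 = 489073225/37636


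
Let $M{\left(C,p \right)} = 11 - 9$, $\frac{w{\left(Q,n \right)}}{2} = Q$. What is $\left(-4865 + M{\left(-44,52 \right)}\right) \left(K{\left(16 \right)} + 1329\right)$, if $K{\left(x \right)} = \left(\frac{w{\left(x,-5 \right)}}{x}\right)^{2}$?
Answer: $-6482379$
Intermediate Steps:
$w{\left(Q,n \right)} = 2 Q$
$M{\left(C,p \right)} = 2$
$K{\left(x \right)} = 4$ ($K{\left(x \right)} = \left(\frac{2 x}{x}\right)^{2} = 2^{2} = 4$)
$\left(-4865 + M{\left(-44,52 \right)}\right) \left(K{\left(16 \right)} + 1329\right) = \left(-4865 + 2\right) \left(4 + 1329\right) = \left(-4863\right) 1333 = -6482379$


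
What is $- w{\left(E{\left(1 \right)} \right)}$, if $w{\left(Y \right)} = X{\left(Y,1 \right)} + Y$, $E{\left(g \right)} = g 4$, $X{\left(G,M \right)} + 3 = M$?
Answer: $-2$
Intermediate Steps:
$X{\left(G,M \right)} = -3 + M$
$E{\left(g \right)} = 4 g$
$w{\left(Y \right)} = -2 + Y$ ($w{\left(Y \right)} = \left(-3 + 1\right) + Y = -2 + Y$)
$- w{\left(E{\left(1 \right)} \right)} = - (-2 + 4 \cdot 1) = - (-2 + 4) = \left(-1\right) 2 = -2$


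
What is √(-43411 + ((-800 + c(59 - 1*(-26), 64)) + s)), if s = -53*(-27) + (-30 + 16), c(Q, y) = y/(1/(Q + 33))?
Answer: I*√35242 ≈ 187.73*I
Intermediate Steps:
c(Q, y) = y*(33 + Q) (c(Q, y) = y/(1/(33 + Q)) = y*(33 + Q))
s = 1417 (s = 1431 - 14 = 1417)
√(-43411 + ((-800 + c(59 - 1*(-26), 64)) + s)) = √(-43411 + ((-800 + 64*(33 + (59 - 1*(-26)))) + 1417)) = √(-43411 + ((-800 + 64*(33 + (59 + 26))) + 1417)) = √(-43411 + ((-800 + 64*(33 + 85)) + 1417)) = √(-43411 + ((-800 + 64*118) + 1417)) = √(-43411 + ((-800 + 7552) + 1417)) = √(-43411 + (6752 + 1417)) = √(-43411 + 8169) = √(-35242) = I*√35242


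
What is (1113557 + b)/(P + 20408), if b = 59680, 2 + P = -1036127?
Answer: -1173237/1015721 ≈ -1.1551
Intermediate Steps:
P = -1036129 (P = -2 - 1036127 = -1036129)
(1113557 + b)/(P + 20408) = (1113557 + 59680)/(-1036129 + 20408) = 1173237/(-1015721) = 1173237*(-1/1015721) = -1173237/1015721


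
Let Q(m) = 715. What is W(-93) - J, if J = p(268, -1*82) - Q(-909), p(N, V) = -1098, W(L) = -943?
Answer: 870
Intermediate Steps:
J = -1813 (J = -1098 - 1*715 = -1098 - 715 = -1813)
W(-93) - J = -943 - 1*(-1813) = -943 + 1813 = 870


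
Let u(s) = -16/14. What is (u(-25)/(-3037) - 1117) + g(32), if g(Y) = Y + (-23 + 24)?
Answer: -23044748/21259 ≈ -1084.0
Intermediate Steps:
u(s) = -8/7 (u(s) = -16*1/14 = -8/7)
g(Y) = 1 + Y (g(Y) = Y + 1 = 1 + Y)
(u(-25)/(-3037) - 1117) + g(32) = (-8/7/(-3037) - 1117) + (1 + 32) = (-8/7*(-1/3037) - 1117) + 33 = (8/21259 - 1117) + 33 = -23746295/21259 + 33 = -23044748/21259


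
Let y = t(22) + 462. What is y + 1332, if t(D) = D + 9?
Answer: 1825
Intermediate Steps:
t(D) = 9 + D
y = 493 (y = (9 + 22) + 462 = 31 + 462 = 493)
y + 1332 = 493 + 1332 = 1825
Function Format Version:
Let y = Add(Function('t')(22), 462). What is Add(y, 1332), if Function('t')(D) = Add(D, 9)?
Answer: 1825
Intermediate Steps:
Function('t')(D) = Add(9, D)
y = 493 (y = Add(Add(9, 22), 462) = Add(31, 462) = 493)
Add(y, 1332) = Add(493, 1332) = 1825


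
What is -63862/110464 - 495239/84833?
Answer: -34834117/5429312 ≈ -6.4159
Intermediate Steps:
-63862/110464 - 495239/84833 = -63862*1/110464 - 495239*1/84833 = -37/64 - 495239/84833 = -34834117/5429312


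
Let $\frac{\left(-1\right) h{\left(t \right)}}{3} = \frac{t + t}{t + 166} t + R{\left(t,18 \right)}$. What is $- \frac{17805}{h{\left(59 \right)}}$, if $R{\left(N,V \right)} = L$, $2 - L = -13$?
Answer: $\frac{1335375}{10337} \approx 129.18$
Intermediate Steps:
$L = 15$ ($L = 2 - -13 = 2 + 13 = 15$)
$R{\left(N,V \right)} = 15$
$h{\left(t \right)} = -45 - \frac{6 t^{2}}{166 + t}$ ($h{\left(t \right)} = - 3 \left(\frac{t + t}{t + 166} t + 15\right) = - 3 \left(\frac{2 t}{166 + t} t + 15\right) = - 3 \left(\frac{2 t^{2}}{166 + t} + 15\right) = - 3 \left(15 + \frac{2 t^{2}}{166 + t}\right) = -45 - \frac{6 t^{2}}{166 + t}$)
$- \frac{17805}{h{\left(59 \right)}} = - \frac{17805}{3 \frac{1}{166 + 59} \left(-2490 - 885 - 2 \cdot 59^{2}\right)} = - \frac{17805}{3 \cdot \frac{1}{225} \left(-2490 - 885 - 6962\right)} = - \frac{17805}{3 \cdot \frac{1}{225} \left(-10337\right)} = - \frac{17805}{- \frac{10337}{75}} = \left(-17805\right) \left(- \frac{75}{10337}\right) = \frac{1335375}{10337}$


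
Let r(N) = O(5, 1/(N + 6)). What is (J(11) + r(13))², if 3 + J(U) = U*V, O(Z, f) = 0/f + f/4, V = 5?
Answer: 15626209/5776 ≈ 2705.4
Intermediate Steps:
O(Z, f) = f/4 (O(Z, f) = 0 + f*(¼) = 0 + f/4 = f/4)
r(N) = 1/(4*(6 + N)) (r(N) = 1/(4*(N + 6)) = 1/(4*(6 + N)))
J(U) = -3 + 5*U (J(U) = -3 + U*5 = -3 + 5*U)
(J(11) + r(13))² = ((-3 + 5*11) + 1/(4*(6 + 13)))² = ((-3 + 55) + (¼)/19)² = (52 + (¼)*(1/19))² = (52 + 1/76)² = (3953/76)² = 15626209/5776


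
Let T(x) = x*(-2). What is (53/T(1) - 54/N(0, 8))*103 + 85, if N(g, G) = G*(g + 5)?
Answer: -55671/20 ≈ -2783.6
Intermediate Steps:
T(x) = -2*x
N(g, G) = G*(5 + g)
(53/T(1) - 54/N(0, 8))*103 + 85 = (53/((-2*1)) - 54*1/(8*(5 + 0)))*103 + 85 = (53/(-2) - 54/(8*5))*103 + 85 = (53*(-1/2) - 54/40)*103 + 85 = (-53/2 - 54*1/40)*103 + 85 = (-53/2 - 27/20)*103 + 85 = -557/20*103 + 85 = -57371/20 + 85 = -55671/20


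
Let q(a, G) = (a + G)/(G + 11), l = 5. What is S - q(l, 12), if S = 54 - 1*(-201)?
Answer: 5848/23 ≈ 254.26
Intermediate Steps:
q(a, G) = (G + a)/(11 + G)
S = 255 (S = 54 + 201 = 255)
S - q(l, 12) = 255 - (12 + 5)/(11 + 12) = 255 - 17/23 = 5848/23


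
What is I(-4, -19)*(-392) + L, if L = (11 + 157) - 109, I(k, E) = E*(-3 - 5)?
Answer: -59525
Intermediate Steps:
I(k, E) = -8*E (I(k, E) = E*(-8) = -8*E)
L = 59 (L = 168 - 109 = 59)
I(-4, -19)*(-392) + L = -8*(-19)*(-392) + 59 = 152*(-392) + 59 = -59584 + 59 = -59525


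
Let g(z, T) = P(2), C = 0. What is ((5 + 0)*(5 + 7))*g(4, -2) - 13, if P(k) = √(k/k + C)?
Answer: 47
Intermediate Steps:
P(k) = 1 (P(k) = √(k/k + 0) = √(1 + 0) = √1 = 1)
g(z, T) = 1
((5 + 0)*(5 + 7))*g(4, -2) - 13 = ((5 + 0)*(5 + 7))*1 - 13 = (5*12)*1 - 13 = 60*1 - 13 = 60 - 13 = 47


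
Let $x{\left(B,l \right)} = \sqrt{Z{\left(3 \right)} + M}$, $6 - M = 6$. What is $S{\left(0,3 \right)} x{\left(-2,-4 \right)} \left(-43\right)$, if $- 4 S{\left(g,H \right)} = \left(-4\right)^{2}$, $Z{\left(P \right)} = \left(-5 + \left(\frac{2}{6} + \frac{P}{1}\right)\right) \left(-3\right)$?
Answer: $172 \sqrt{5} \approx 384.6$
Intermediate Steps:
$M = 0$ ($M = 6 - 6 = 0$)
$Z{\left(P \right)} = 14 - 3 P$ ($Z{\left(P \right)} = \left(-5 + \left(2 \cdot \frac{1}{6} + P 1\right)\right) \left(-3\right) = \left(-5 + \left(\frac{1}{3} + P\right)\right) \left(-3\right) = \left(- \frac{14}{3} + P\right) \left(-3\right) = 14 - 3 P$)
$S{\left(g,H \right)} = -4$ ($S{\left(g,H \right)} = - \frac{\left(-4\right)^{2}}{4} = \left(- \frac{1}{4}\right) 16 = -4$)
$x{\left(B,l \right)} = \sqrt{5}$ ($x{\left(B,l \right)} = \sqrt{\left(14 - 9\right) + 0} = \sqrt{5 + 0} = \sqrt{5}$)
$S{\left(0,3 \right)} x{\left(-2,-4 \right)} \left(-43\right) = - 4 \sqrt{5} \left(-43\right) = 172 \sqrt{5}$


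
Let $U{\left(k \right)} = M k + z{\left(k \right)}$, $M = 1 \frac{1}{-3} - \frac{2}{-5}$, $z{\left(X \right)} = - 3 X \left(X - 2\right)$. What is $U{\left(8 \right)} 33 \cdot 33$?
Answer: $- \frac{781176}{5} \approx -1.5624 \cdot 10^{5}$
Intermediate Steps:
$z{\left(X \right)} = - 3 X \left(-2 + X\right)$
$M = \frac{1}{15}$ ($M = 1 \left(- \frac{1}{3}\right) - - \frac{2}{5} = - \frac{1}{3} + \frac{2}{5} = \frac{1}{15} \approx 0.066667$)
$U{\left(k \right)} = \frac{k}{15} + 3 k \left(2 - k\right)$
$U{\left(8 \right)} 33 \cdot 33 = \frac{1}{15} \cdot 8 \left(91 - 360\right) 33 \cdot 33 = \frac{1}{15} \cdot 8 \left(-269\right) 33 \cdot 33 = \left(- \frac{2152}{15}\right) 33 \cdot 33 = \left(- \frac{23672}{5}\right) 33 = - \frac{781176}{5}$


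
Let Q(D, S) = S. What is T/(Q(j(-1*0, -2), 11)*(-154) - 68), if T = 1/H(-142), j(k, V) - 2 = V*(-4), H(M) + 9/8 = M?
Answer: 4/1008745 ≈ 3.9653e-6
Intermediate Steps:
H(M) = -9/8 + M
j(k, V) = 2 - 4*V (j(k, V) = 2 + V*(-4) = 2 - 4*V)
T = -8/1145 (T = 1/(-9/8 - 142) = 1/(-1145/8) = -8/1145 ≈ -0.0069869)
T/(Q(j(-1*0, -2), 11)*(-154) - 68) = -8/(1145*(11*(-154) - 68)) = -8/(1145*(-1694 - 68)) = -8/1145/(-1762) = -8/1145*(-1/1762) = 4/1008745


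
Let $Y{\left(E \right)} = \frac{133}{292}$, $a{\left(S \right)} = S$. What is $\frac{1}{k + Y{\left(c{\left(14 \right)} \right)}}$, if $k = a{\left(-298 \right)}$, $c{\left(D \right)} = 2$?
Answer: $- \frac{292}{86883} \approx -0.0033608$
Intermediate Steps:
$k = -298$
$Y{\left(E \right)} = \frac{133}{292}$ ($Y{\left(E \right)} = 133 \cdot \frac{1}{292} = \frac{133}{292}$)
$\frac{1}{k + Y{\left(c{\left(14 \right)} \right)}} = \frac{1}{-298 + \frac{133}{292}} = \frac{1}{- \frac{86883}{292}} = - \frac{292}{86883}$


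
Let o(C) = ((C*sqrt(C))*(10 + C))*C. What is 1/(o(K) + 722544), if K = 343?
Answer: -722544/591588370122655351 + 290710679*sqrt(7)/591588370122655351 ≈ 1.2989e-9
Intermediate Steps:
o(C) = C**(5/2)*(10 + C) (o(C) = (C**(3/2)*(10 + C))*C = C**(5/2)*(10 + C))
1/(o(K) + 722544) = 1/(343**(5/2)*(10 + 343) + 722544) = 1/((823543*sqrt(7))*353 + 722544) = 1/(290710679*sqrt(7) + 722544) = 1/(722544 + 290710679*sqrt(7))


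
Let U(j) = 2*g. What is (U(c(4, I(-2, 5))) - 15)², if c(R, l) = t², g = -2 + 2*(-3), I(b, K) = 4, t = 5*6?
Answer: 961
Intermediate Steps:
t = 30
g = -8 (g = -2 - 6 = -8)
c(R, l) = 900 (c(R, l) = 30² = 900)
U(j) = -16 (U(j) = 2*(-8) = -16)
(U(c(4, I(-2, 5))) - 15)² = (-16 - 15)² = (-31)² = 961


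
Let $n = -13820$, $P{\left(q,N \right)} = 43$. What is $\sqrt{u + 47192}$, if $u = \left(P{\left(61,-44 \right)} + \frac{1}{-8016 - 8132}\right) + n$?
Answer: $\frac{\sqrt{2178306336503}}{8074} \approx 182.8$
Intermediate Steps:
$u = - \frac{222470997}{16148}$ ($u = \left(43 + \frac{1}{-8016 - 8132}\right) - 13820 = \left(43 + \frac{1}{-16148}\right) - 13820 = \left(43 - \frac{1}{16148}\right) - 13820 = \frac{694363}{16148} - 13820 = - \frac{222470997}{16148} \approx -13777.0$)
$\sqrt{u + 47192} = \sqrt{- \frac{222470997}{16148} + 47192} = \sqrt{\frac{539585419}{16148}} = \frac{\sqrt{2178306336503}}{8074}$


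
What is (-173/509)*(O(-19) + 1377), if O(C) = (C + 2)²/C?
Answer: -4476202/9671 ≈ -462.85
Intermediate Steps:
O(C) = (2 + C)²/C
(-173/509)*(O(-19) + 1377) = (-173/509)*((2 - 19)²/(-19) + 1377) = (-173*1/509)*(-1/19*(-17)² + 1377) = -173*(-1/19*289 + 1377)/509 = -173*(-289/19 + 1377)/509 = -173/509*25874/19 = -4476202/9671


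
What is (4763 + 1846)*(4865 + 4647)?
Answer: 62864808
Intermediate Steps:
(4763 + 1846)*(4865 + 4647) = 6609*9512 = 62864808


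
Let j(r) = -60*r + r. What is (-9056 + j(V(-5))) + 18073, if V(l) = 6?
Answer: 8663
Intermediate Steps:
j(r) = -59*r
(-9056 + j(V(-5))) + 18073 = (-9056 - 59*6) + 18073 = (-9056 - 354) + 18073 = -9410 + 18073 = 8663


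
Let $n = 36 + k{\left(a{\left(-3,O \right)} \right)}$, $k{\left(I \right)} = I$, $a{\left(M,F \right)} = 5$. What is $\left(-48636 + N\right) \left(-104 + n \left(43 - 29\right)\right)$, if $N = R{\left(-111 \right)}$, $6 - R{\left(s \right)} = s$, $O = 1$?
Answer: $-22803930$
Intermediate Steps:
$R{\left(s \right)} = 6 - s$
$N = 117$ ($N = 6 - -111 = 6 + 111 = 117$)
$n = 41$ ($n = 36 + 5 = 41$)
$\left(-48636 + N\right) \left(-104 + n \left(43 - 29\right)\right) = \left(-48636 + 117\right) \left(-104 + 41 \left(43 - 29\right)\right) = - 48519 \left(-104 + 41 \cdot 14\right) = - 48519 \left(-104 + 574\right) = \left(-48519\right) 470 = -22803930$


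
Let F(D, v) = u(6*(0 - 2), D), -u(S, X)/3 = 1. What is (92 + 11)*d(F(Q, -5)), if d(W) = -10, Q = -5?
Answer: -1030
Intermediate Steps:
u(S, X) = -3 (u(S, X) = -3*1 = -3)
F(D, v) = -3
(92 + 11)*d(F(Q, -5)) = (92 + 11)*(-10) = 103*(-10) = -1030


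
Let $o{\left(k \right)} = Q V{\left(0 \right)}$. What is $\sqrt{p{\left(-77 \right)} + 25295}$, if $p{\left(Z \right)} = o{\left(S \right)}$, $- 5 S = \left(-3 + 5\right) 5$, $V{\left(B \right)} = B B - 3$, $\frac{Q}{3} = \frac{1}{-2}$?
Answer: $\frac{\sqrt{101198}}{2} \approx 159.06$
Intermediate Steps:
$Q = - \frac{3}{2}$ ($Q = \frac{3}{-2} = 3 \left(- \frac{1}{2}\right) = - \frac{3}{2} \approx -1.5$)
$V{\left(B \right)} = -3 + B^{2}$ ($V{\left(B \right)} = B^{2} - 3 = -3 + B^{2}$)
$S = -2$ ($S = - \frac{\left(-3 + 5\right) 5}{5} = - \frac{2 \cdot 5}{5} = \left(- \frac{1}{5}\right) 10 = -2$)
$o{\left(k \right)} = \frac{9}{2}$ ($o{\left(k \right)} = - \frac{3 \left(-3 + 0^{2}\right)}{2} = - \frac{3 \left(-3 + 0\right)}{2} = \left(- \frac{3}{2}\right) \left(-3\right) = \frac{9}{2}$)
$p{\left(Z \right)} = \frac{9}{2}$
$\sqrt{p{\left(-77 \right)} + 25295} = \sqrt{\frac{9}{2} + 25295} = \sqrt{\frac{50599}{2}} = \frac{\sqrt{101198}}{2}$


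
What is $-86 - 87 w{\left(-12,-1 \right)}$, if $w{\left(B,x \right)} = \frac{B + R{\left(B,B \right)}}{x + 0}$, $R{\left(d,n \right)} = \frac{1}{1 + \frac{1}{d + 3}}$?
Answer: $- \frac{8257}{8} \approx -1032.1$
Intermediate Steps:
$R{\left(d,n \right)} = \frac{1}{1 + \frac{1}{3 + d}}$
$w{\left(B,x \right)} = \frac{B + \frac{3 + B}{4 + B}}{x}$ ($w{\left(B,x \right)} = \frac{B + \frac{3 + B}{4 + B}}{x + 0} = \frac{B + \frac{3 + B}{4 + B}}{x}$)
$-86 - 87 w{\left(-12,-1 \right)} = -86 - 87 \frac{3 - 12 - 12 \left(4 - 12\right)}{\left(-1\right) \left(4 - 12\right)} = -86 - 87 \left(- \frac{3 - 12 - -96}{-8}\right) = -86 - 87 \left(\left(-1\right) \left(- \frac{1}{8}\right) \left(3 - 12 + 96\right)\right) = -86 - 87 \left(\left(-1\right) \left(- \frac{1}{8}\right) 87\right) = -86 - \frac{7569}{8} = - \frac{8257}{8}$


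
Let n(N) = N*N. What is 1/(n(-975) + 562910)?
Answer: 1/1513535 ≈ 6.6071e-7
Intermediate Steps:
n(N) = N²
1/(n(-975) + 562910) = 1/((-975)² + 562910) = 1/(950625 + 562910) = 1/1513535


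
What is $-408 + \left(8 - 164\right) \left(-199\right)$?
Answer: $30636$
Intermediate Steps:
$-408 + \left(8 - 164\right) \left(-199\right) = -408 - -31044 = -408 + 31044 = 30636$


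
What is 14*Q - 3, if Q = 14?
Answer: 193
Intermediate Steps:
14*Q - 3 = 14*14 - 3 = 196 - 3 = 193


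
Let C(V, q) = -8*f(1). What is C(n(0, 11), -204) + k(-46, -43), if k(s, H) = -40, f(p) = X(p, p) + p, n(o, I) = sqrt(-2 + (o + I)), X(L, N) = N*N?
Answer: -56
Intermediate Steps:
X(L, N) = N**2
n(o, I) = sqrt(-2 + I + o) (n(o, I) = sqrt(-2 + (I + o)) = sqrt(-2 + I + o))
f(p) = p + p**2 (f(p) = p**2 + p = p + p**2)
C(V, q) = -16 (C(V, q) = -8*(1 + 1) = -8*2 = -16)
C(n(0, 11), -204) + k(-46, -43) = -16 - 40 = -56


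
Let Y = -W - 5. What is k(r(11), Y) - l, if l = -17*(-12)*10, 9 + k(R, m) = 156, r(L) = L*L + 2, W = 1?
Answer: -1893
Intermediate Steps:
r(L) = 2 + L**2 (r(L) = L**2 + 2 = 2 + L**2)
Y = -6 (Y = -1*1 - 5 = -1 - 5 = -6)
k(R, m) = 147 (k(R, m) = -9 + 156 = 147)
l = 2040 (l = 204*10 = 2040)
k(r(11), Y) - l = 147 - 1*2040 = 147 - 2040 = -1893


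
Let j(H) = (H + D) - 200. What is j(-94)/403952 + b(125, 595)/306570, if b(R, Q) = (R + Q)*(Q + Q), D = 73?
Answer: 11534610721/4127985488 ≈ 2.7942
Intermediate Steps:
j(H) = -127 + H (j(H) = (H + 73) - 200 = (73 + H) - 200 = -127 + H)
b(R, Q) = 2*Q*(Q + R) (b(R, Q) = (Q + R)*(2*Q) = 2*Q*(Q + R))
j(-94)/403952 + b(125, 595)/306570 = (-127 - 94)/403952 + (2*595*(595 + 125))/306570 = -221*1/403952 + (2*595*720)*(1/306570) = -221/403952 + 856800*(1/306570) = -221/403952 + 28560/10219 = 11534610721/4127985488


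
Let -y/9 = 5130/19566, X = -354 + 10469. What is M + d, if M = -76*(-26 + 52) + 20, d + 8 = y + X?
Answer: 8857572/1087 ≈ 8148.6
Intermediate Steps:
X = 10115
y = -2565/1087 (y = -46170/19566 = -9*285/1087 = -2565/1087 ≈ -2.3597)
d = 10983744/1087 (d = -8 + (-2565/1087 + 10115) = -8 + 10992440/1087 = 10983744/1087 ≈ 10105.)
M = -1956 (M = -76*26 + 20 = -1976 + 20 = -1956)
M + d = -1956 + 10983744/1087 = 8857572/1087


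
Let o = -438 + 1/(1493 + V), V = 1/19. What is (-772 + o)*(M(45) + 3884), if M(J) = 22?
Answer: -7448581637/1576 ≈ -4.7263e+6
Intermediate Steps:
V = 1/19 ≈ 0.052632
o = -12425165/28368 (o = -438 + 1/(1493 + 1/19) = -438 + 1/(28368/19) = -438 + 19/28368 = -12425165/28368 ≈ -438.00)
(-772 + o)*(M(45) + 3884) = (-772 - 12425165/28368)*(22 + 3884) = -34325261/28368*3906 = -7448581637/1576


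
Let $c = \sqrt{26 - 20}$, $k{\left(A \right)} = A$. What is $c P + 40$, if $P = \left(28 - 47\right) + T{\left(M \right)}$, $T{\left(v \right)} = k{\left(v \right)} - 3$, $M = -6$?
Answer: $40 - 28 \sqrt{6} \approx -28.586$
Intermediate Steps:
$T{\left(v \right)} = -3 + v$ ($T{\left(v \right)} = v - 3 = -3 + v$)
$P = -28$ ($P = \left(28 - 47\right) - 9 = -19 - 9 = -28$)
$c = \sqrt{6} \approx 2.4495$
$c P + 40 = \sqrt{6} \left(-28\right) + 40 = - 28 \sqrt{6} + 40 = 40 - 28 \sqrt{6}$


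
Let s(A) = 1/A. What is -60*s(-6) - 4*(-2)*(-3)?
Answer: -14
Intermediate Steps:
-60*s(-6) - 4*(-2)*(-3) = -60/(-6) - 4*(-2)*(-3) = -60*(-⅙) - (-8)*(-3) = 10 - 1*24 = 10 - 24 = -14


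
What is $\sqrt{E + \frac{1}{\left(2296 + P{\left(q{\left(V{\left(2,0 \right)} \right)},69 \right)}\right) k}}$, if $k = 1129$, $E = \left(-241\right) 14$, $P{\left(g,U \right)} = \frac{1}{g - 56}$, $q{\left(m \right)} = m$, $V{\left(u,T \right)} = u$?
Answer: $\frac{2 i \sqrt{16527122729101825637}}{139976807} \approx 58.086 i$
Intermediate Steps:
$P{\left(g,U \right)} = \frac{1}{-56 + g}$
$E = -3374$
$\sqrt{E + \frac{1}{\left(2296 + P{\left(q{\left(V{\left(2,0 \right)} \right)},69 \right)}\right) k}} = \sqrt{-3374 + \frac{1}{\left(2296 + \frac{1}{-56 + 2}\right) 1129}} = \sqrt{-3374 + \frac{1}{2296 + \frac{1}{-54}} \cdot \frac{1}{1129}} = \sqrt{-3374 + \frac{1}{2296 - \frac{1}{54}} \cdot \frac{1}{1129}} = \sqrt{-3374 + \frac{1}{\frac{123983}{54}} \cdot \frac{1}{1129}} = \sqrt{-3374 + \frac{54}{123983} \cdot \frac{1}{1129}} = \sqrt{-3374 + \frac{54}{139976807}} = \sqrt{- \frac{472281746764}{139976807}} = \frac{2 i \sqrt{16527122729101825637}}{139976807}$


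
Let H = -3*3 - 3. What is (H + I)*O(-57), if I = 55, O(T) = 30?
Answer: 1290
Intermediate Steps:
H = -12 (H = -9 - 3 = -12)
(H + I)*O(-57) = (-12 + 55)*30 = 43*30 = 1290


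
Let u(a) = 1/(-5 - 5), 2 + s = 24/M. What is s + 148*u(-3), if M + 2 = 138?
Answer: -1413/85 ≈ -16.624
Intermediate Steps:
M = 136 (M = -2 + 138 = 136)
s = -31/17 (s = -2 + 24/136 = -2 + 24*(1/136) = -2 + 3/17 = -31/17 ≈ -1.8235)
u(a) = -⅒ (u(a) = 1/(-10) = -⅒)
s + 148*u(-3) = -31/17 + 148*(-⅒) = -31/17 - 74/5 = -1413/85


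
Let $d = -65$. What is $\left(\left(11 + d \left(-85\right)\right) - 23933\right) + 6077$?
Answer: $-12320$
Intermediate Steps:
$\left(\left(11 + d \left(-85\right)\right) - 23933\right) + 6077 = \left(\left(11 - -5525\right) - 23933\right) + 6077 = \left(\left(11 + 5525\right) - 23933\right) + 6077 = \left(5536 - 23933\right) + 6077 = -18397 + 6077 = -12320$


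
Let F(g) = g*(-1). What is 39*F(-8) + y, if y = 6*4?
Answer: 336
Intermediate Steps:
F(g) = -g
y = 24
39*F(-8) + y = 39*(-1*(-8)) + 24 = 39*8 + 24 = 312 + 24 = 336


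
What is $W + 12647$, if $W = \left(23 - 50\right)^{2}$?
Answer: $13376$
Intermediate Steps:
$W = 729$ ($W = \left(-27\right)^{2} = 729$)
$W + 12647 = 729 + 12647 = 13376$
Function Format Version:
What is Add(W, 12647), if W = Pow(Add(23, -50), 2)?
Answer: 13376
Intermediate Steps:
W = 729 (W = Pow(-27, 2) = 729)
Add(W, 12647) = Add(729, 12647) = 13376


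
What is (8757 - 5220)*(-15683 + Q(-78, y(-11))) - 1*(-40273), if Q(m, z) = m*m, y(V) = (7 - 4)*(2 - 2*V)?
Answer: -33911390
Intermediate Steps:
y(V) = 6 - 6*V (y(V) = 3*(2 - 2*V) = 6 - 6*V)
Q(m, z) = m²
(8757 - 5220)*(-15683 + Q(-78, y(-11))) - 1*(-40273) = (8757 - 5220)*(-15683 + (-78)²) - 1*(-40273) = 3537*(-15683 + 6084) + 40273 = 3537*(-9599) + 40273 = -33951663 + 40273 = -33911390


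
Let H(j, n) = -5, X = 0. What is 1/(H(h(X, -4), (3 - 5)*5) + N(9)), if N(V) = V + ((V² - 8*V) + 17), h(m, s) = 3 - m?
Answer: 1/30 ≈ 0.033333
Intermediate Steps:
N(V) = 17 + V² - 7*V (N(V) = V + (17 + V² - 8*V) = 17 + V² - 7*V)
1/(H(h(X, -4), (3 - 5)*5) + N(9)) = 1/(-5 + (17 + 9² - 7*9)) = 1/(-5 + (17 + 81 - 63)) = 1/(-5 + 35) = 1/30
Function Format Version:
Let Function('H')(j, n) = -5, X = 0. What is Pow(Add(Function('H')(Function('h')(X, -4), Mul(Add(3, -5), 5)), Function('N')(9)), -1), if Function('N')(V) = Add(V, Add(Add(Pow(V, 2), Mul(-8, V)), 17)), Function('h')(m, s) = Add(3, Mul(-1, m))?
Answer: Rational(1, 30) ≈ 0.033333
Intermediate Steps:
Function('N')(V) = Add(17, Pow(V, 2), Mul(-7, V)) (Function('N')(V) = Add(V, Add(17, Pow(V, 2), Mul(-8, V))) = Add(17, Pow(V, 2), Mul(-7, V)))
Pow(Add(Function('H')(Function('h')(X, -4), Mul(Add(3, -5), 5)), Function('N')(9)), -1) = Pow(Add(-5, Add(17, Pow(9, 2), Mul(-7, 9))), -1) = Pow(Add(-5, Add(17, 81, -63)), -1) = Pow(Add(-5, 35), -1) = Pow(30, -1) = Rational(1, 30)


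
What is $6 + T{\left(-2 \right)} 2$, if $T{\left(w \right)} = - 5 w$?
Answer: $26$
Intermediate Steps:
$6 + T{\left(-2 \right)} 2 = 6 + \left(-5\right) \left(-2\right) 2 = 6 + 10 \cdot 2 = 6 + 20 = 26$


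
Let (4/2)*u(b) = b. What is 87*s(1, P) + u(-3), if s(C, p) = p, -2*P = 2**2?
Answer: -351/2 ≈ -175.50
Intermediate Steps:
u(b) = b/2
P = -2 (P = -1/2*2**2 = -1/2*4 = -2)
87*s(1, P) + u(-3) = 87*(-2) + (1/2)*(-3) = -174 - 3/2 = -351/2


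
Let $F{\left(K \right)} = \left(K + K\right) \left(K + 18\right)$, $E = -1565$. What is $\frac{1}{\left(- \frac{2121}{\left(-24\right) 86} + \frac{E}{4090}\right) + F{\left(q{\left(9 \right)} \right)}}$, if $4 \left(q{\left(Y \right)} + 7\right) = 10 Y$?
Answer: $\frac{281392}{292407083} \approx 0.00096233$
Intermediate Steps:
$q{\left(Y \right)} = -7 + \frac{5 Y}{2}$ ($q{\left(Y \right)} = -7 + \frac{10 Y}{4} = -7 + \frac{5 Y}{2}$)
$F{\left(K \right)} = 2 K \left(18 + K\right)$
$\frac{1}{\left(- \frac{2121}{\left(-24\right) 86} + \frac{E}{4090}\right) + F{\left(q{\left(9 \right)} \right)}} = \frac{1}{\left(- \frac{2121}{\left(-24\right) 86} - \frac{1565}{4090}\right) + 2 \left(-7 + \frac{5}{2} \cdot 9\right) \left(18 + \left(-7 + \frac{5}{2} \cdot 9\right)\right)} = \frac{1}{\left(- \frac{2121}{-2064} - \frac{313}{818}\right) + 2 \left(-7 + \frac{45}{2}\right) \left(18 + \left(-7 + \frac{45}{2}\right)\right)} = \frac{1}{\left(\left(-2121\right) \left(- \frac{1}{2064}\right) - \frac{313}{818}\right) + 2 \cdot \frac{31}{2} \left(18 + \frac{31}{2}\right)} = \frac{1}{\left(\frac{707}{688} - \frac{313}{818}\right) + 2 \cdot \frac{31}{2} \cdot \frac{67}{2}} = \frac{1}{\frac{181491}{281392} + \frac{2077}{2}} = \frac{1}{\frac{292407083}{281392}} = \frac{281392}{292407083}$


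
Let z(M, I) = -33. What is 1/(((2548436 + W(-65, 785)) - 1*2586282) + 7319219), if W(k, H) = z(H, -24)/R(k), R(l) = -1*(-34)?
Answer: 34/247566649 ≈ 1.3734e-7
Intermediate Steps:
R(l) = 34
W(k, H) = -33/34
1/(((2548436 + W(-65, 785)) - 1*2586282) + 7319219) = 1/(((2548436 - 33/34) - 1*2586282) + 7319219) = 1/((86646791/34 - 2586282) + 7319219) = 1/(-1286797/34 + 7319219) = 1/(247566649/34) = 34/247566649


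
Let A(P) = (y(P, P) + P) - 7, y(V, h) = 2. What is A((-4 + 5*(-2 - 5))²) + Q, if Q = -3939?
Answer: -2423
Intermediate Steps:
A(P) = -5 + P (A(P) = (2 + P) - 7 = -5 + P)
A((-4 + 5*(-2 - 5))²) + Q = (-5 + (-4 + 5*(-2 - 5))²) - 3939 = (-5 + (-4 + 5*(-7))²) - 3939 = (-5 + (-4 - 35)²) - 3939 = (-5 + (-39)²) - 3939 = (-5 + 1521) - 3939 = 1516 - 3939 = -2423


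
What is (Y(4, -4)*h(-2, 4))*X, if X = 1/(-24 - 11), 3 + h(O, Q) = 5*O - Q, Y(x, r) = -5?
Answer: -17/7 ≈ -2.4286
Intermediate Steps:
h(O, Q) = -3 - Q + 5*O (h(O, Q) = -3 + (5*O - Q) = -3 + (-Q + 5*O) = -3 - Q + 5*O)
X = -1/35 (X = 1/(-35) = -1/35 ≈ -0.028571)
(Y(4, -4)*h(-2, 4))*X = -5*(-3 - 1*4 + 5*(-2))*(-1/35) = -5*(-3 - 4 - 10)*(-1/35) = -5*(-17)*(-1/35) = 85*(-1/35) = -17/7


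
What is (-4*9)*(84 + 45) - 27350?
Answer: -31994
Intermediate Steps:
(-4*9)*(84 + 45) - 27350 = -36*129 - 27350 = -4644 - 27350 = -31994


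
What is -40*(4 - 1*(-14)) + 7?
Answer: -713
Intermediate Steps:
-40*(4 - 1*(-14)) + 7 = -40*(4 + 14) + 7 = -40*18 + 7 = -720 + 7 = -713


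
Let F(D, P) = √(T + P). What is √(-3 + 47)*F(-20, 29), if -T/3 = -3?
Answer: 2*√418 ≈ 40.890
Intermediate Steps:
T = 9 (T = -3*(-3) = 9)
F(D, P) = √(9 + P)
√(-3 + 47)*F(-20, 29) = √(-3 + 47)*√(9 + 29) = √44*√38 = (2*√11)*√38 = 2*√418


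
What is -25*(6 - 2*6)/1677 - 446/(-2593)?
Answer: 378964/1449487 ≈ 0.26145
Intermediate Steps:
-25*(6 - 2*6)/1677 - 446/(-2593) = -25*(6 - 12)*(1/1677) - 446*(-1/2593) = -25*(-6)*(1/1677) + 446/2593 = 150*(1/1677) + 446/2593 = 50/559 + 446/2593 = 378964/1449487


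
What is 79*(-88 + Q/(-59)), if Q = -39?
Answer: -407087/59 ≈ -6899.8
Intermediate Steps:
79*(-88 + Q/(-59)) = 79*(-88 - 39/(-59)) = 79*(-88 - 39*(-1/59)) = 79*(-88 + 39/59) = 79*(-5153/59) = -407087/59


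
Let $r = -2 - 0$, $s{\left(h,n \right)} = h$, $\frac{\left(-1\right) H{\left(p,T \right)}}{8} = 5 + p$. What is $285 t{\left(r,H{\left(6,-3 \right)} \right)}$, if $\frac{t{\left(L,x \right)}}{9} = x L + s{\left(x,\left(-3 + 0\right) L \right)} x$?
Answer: $20314800$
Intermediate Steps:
$H{\left(p,T \right)} = -40 - 8 p$ ($H{\left(p,T \right)} = - 8 \left(5 + p\right) = -40 - 8 p$)
$r = -2$ ($r = -2 + 0 = -2$)
$t{\left(L,x \right)} = 9 x^{2} + 9 L x$ ($t{\left(L,x \right)} = 9 \left(x L + x x\right) = 9 \left(L x + x^{2}\right) = 9 \left(x^{2} + L x\right) = 9 x^{2} + 9 L x$)
$285 t{\left(r,H{\left(6,-3 \right)} \right)} = 285 \cdot 9 \left(-40 - 48\right) \left(-2 - 88\right) = 285 \cdot 9 \left(-88\right) \left(-2 - 88\right) = 285 \cdot 9 \left(-88\right) \left(-90\right) = 285 \cdot 71280 = 20314800$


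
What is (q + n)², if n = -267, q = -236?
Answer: 253009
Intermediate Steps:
(q + n)² = (-236 - 267)² = (-503)² = 253009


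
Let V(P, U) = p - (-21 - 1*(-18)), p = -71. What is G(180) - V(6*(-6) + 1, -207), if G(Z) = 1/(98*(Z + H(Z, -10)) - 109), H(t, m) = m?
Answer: 1125469/16551 ≈ 68.000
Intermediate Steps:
G(Z) = 1/(-1089 + 98*Z) (G(Z) = 1/(98*(Z - 10) - 109) = 1/(98*(-10 + Z) - 109) = 1/((-980 + 98*Z) - 109) = 1/(-1089 + 98*Z))
V(P, U) = -68 (V(P, U) = -71 - (-21 - 1*(-18)) = -71 - (-21 + 18) = -71 - 1*(-3) = -71 + 3 = -68)
G(180) - V(6*(-6) + 1, -207) = 1/(-1089 + 98*180) - 1*(-68) = 1/(-1089 + 17640) + 68 = 1/16551 + 68 = 1125469/16551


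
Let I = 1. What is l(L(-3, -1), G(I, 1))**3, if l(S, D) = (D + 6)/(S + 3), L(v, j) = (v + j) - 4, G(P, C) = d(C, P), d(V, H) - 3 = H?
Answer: -8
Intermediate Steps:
d(V, H) = 3 + H
G(P, C) = 3 + P
L(v, j) = -4 + j + v (L(v, j) = (j + v) - 4 = -4 + j + v)
l(S, D) = (6 + D)/(3 + S)
l(L(-3, -1), G(I, 1))**3 = ((6 + (3 + 1))/(3 + (-4 - 1 - 3)))**3 = ((6 + 4)/(3 - 8))**3 = (10/(-5))**3 = (-1/5*10)**3 = (-2)**3 = -8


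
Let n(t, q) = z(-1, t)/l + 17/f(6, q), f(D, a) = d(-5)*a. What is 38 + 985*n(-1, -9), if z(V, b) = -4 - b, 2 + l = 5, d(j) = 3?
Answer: -42314/27 ≈ -1567.2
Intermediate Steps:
l = 3 (l = -2 + 5 = 3)
f(D, a) = 3*a
n(t, q) = -4/3 - t/3 + 17/(3*q) (n(t, q) = (-4 - t)/3 + 17/((3*q)) = (-4 - t)*(⅓) + 17*(1/(3*q)) = (-4/3 - t/3) + 17/(3*q) = -4/3 - t/3 + 17/(3*q))
38 + 985*n(-1, -9) = 38 + 985*((⅓)*(17 - 1*(-9)*(4 - 1))/(-9)) = 38 + 985*((⅓)*(-⅑)*(17 - 1*(-9)*3)) = 38 + 985*((⅓)*(-⅑)*(17 + 27)) = 38 + 985*((⅓)*(-⅑)*44) = 38 + 985*(-44/27) = 38 - 43340/27 = -42314/27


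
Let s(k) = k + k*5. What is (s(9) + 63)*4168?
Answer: 487656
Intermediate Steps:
s(k) = 6*k (s(k) = k + 5*k = 6*k)
(s(9) + 63)*4168 = (6*9 + 63)*4168 = (54 + 63)*4168 = 117*4168 = 487656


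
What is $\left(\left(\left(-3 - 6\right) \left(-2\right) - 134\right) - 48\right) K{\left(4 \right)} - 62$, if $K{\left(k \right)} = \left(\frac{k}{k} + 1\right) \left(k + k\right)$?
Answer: $-2686$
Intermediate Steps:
$K{\left(k \right)} = 4 k$ ($K{\left(k \right)} = \left(1 + 1\right) 2 k = 2 \cdot 2 k = 4 k$)
$\left(\left(\left(-3 - 6\right) \left(-2\right) - 134\right) - 48\right) K{\left(4 \right)} - 62 = \left(\left(\left(-3 - 6\right) \left(-2\right) - 134\right) - 48\right) 4 \cdot 4 - 62 = \left(\left(\left(-9\right) \left(-2\right) - 134\right) - 48\right) 16 - 62 = \left(\left(18 - 134\right) - 48\right) 16 - 62 = \left(-116 - 48\right) 16 - 62 = \left(-164\right) 16 - 62 = -2624 - 62 = -2686$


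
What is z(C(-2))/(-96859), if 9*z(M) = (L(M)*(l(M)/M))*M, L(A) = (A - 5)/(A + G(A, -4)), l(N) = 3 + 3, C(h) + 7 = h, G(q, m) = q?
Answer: -2/373599 ≈ -5.3533e-6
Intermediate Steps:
C(h) = -7 + h
l(N) = 6
L(A) = (-5 + A)/(2*A) (L(A) = (A - 5)/(A + A) = (-5 + A)/((2*A)) = (-5 + A)*(1/(2*A)) = (-5 + A)/(2*A))
z(M) = (-5 + M)/(3*M) (z(M) = ((((-5 + M)/(2*M))*(6/M))*M)/9 = ((3*(-5 + M)/M²)*M)/9 = (3*(-5 + M)/M)/9 = (-5 + M)/(3*M))
z(C(-2))/(-96859) = ((-5 + (-7 - 2))/(3*(-7 - 2)))/(-96859) = ((⅓)*(-5 - 9)/(-9))*(-1/96859) = ((⅓)*(-⅑)*(-14))*(-1/96859) = (14/27)*(-1/96859) = -2/373599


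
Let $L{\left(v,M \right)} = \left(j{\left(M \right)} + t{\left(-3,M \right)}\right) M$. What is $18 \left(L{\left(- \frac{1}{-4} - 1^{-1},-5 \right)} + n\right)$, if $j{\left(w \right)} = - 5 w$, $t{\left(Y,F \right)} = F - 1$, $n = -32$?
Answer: $-2286$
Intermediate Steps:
$t{\left(Y,F \right)} = -1 + F$
$L{\left(v,M \right)} = M \left(-1 - 4 M\right)$ ($L{\left(v,M \right)} = \left(- 5 M + \left(-1 + M\right)\right) M = \left(-1 - 4 M\right) M = M \left(-1 - 4 M\right)$)
$18 \left(L{\left(- \frac{1}{-4} - 1^{-1},-5 \right)} + n\right) = 18 \left(\left(-1\right) \left(-5\right) \left(1 + 4 \left(-5\right)\right) - 32\right) = 18 \left(\left(-1\right) \left(-5\right) \left(1 - 20\right) - 32\right) = 18 \left(\left(-1\right) \left(-5\right) \left(-19\right) - 32\right) = 18 \left(-95 - 32\right) = 18 \left(-127\right) = -2286$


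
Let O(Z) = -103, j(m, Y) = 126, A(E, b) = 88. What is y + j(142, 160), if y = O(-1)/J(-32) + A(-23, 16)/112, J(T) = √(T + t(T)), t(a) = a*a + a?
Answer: 1775/14 - 103*√15/120 ≈ 123.46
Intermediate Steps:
t(a) = a + a² (t(a) = a² + a = a + a²)
J(T) = √(T + T*(1 + T))
y = 11/14 - 103*√15/120 (y = -103*√15/120 + 88/112 = -103*√15/120 + 88*(1/112) = -103*√15/120 + 11/14 = 11/14 - 103*√15/120 ≈ -2.5386)
y + j(142, 160) = (11/14 - 103*√15/120) + 126 = 1775/14 - 103*√15/120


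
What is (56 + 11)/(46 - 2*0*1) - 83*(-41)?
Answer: 156605/46 ≈ 3404.5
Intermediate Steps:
(56 + 11)/(46 - 2*0*1) - 83*(-41) = 67/(46 + 0*1) + 3403 = 67/(46 + 0) + 3403 = 67/46 + 3403 = 156605/46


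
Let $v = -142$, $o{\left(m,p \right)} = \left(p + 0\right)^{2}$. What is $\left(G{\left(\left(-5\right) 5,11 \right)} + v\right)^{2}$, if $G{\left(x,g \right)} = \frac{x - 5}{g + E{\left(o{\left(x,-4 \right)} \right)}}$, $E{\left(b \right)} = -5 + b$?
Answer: $\frac{2486929}{121} \approx 20553.0$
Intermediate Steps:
$o{\left(m,p \right)} = p^{2}$
$G{\left(x,g \right)} = \frac{-5 + x}{11 + g}$ ($G{\left(x,g \right)} = \frac{x - 5}{g - \left(5 - \left(-4\right)^{2}\right)} = \frac{-5 + x}{g + \left(-5 + 16\right)} = \frac{-5 + x}{g + 11} = \frac{-5 + x}{11 + g}$)
$\left(G{\left(\left(-5\right) 5,11 \right)} + v\right)^{2} = \left(\frac{-5 - 25}{11 + 11} - 142\right)^{2} = \left(\frac{-5 - 25}{22} - 142\right)^{2} = \left(\frac{1}{22} \left(-30\right) - 142\right)^{2} = \left(- \frac{15}{11} - 142\right)^{2} = \left(- \frac{1577}{11}\right)^{2} = \frac{2486929}{121}$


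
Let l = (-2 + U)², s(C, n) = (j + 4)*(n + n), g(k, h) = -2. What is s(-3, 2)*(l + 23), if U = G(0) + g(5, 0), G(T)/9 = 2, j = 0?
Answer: 3504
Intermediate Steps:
G(T) = 18 (G(T) = 9*2 = 18)
U = 16 (U = 18 - 2 = 16)
s(C, n) = 8*n (s(C, n) = (0 + 4)*(n + n) = 4*(2*n) = 8*n)
l = 196 (l = (-2 + 16)² = 14² = 196)
s(-3, 2)*(l + 23) = (8*2)*(196 + 23) = 16*219 = 3504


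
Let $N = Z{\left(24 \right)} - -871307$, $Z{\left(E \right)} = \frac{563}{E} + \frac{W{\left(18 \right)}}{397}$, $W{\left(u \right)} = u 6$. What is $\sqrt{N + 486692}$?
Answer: $\frac{5 \sqrt{1232850841986}}{4764} \approx 1165.3$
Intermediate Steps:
$W{\left(u \right)} = 6 u$
$Z{\left(E \right)} = \frac{108}{397} + \frac{563}{E}$ ($Z{\left(E \right)} = \frac{563}{E} + \frac{6 \cdot 18}{397} = \frac{563}{E} + 108 \cdot \frac{1}{397} = \frac{563}{E} + \frac{108}{397} = \frac{108}{397} + \frac{563}{E}$)
$N = \frac{8302039199}{9528}$ ($N = \left(\frac{108}{397} + \frac{563}{24}\right) - -871307 = \left(\frac{108}{397} + 563 \cdot \frac{1}{24}\right) + 871307 = \left(\frac{108}{397} + \frac{563}{24}\right) + 871307 = \frac{226103}{9528} + 871307 = \frac{8302039199}{9528} \approx 8.7133 \cdot 10^{5}$)
$\sqrt{N + 486692} = \sqrt{\frac{8302039199}{9528} + 486692} = \sqrt{\frac{12939240575}{9528}} = \frac{5 \sqrt{1232850841986}}{4764}$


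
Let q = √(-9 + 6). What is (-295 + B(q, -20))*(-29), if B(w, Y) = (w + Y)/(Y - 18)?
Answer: 162255/19 + 29*I*√3/38 ≈ 8539.7 + 1.3218*I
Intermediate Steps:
q = I*√3 (q = √(-3) = I*√3 ≈ 1.732*I)
B(w, Y) = (Y + w)/(-18 + Y)
(-295 + B(q, -20))*(-29) = (-295 + (-20 + I*√3)/(-18 - 20))*(-29) = (-295 + (-20 + I*√3)/(-38))*(-29) = (-295 - (-20 + I*√3)/38)*(-29) = (-295 + (10/19 - I*√3/38))*(-29) = (-5595/19 - I*√3/38)*(-29) = 162255/19 + 29*I*√3/38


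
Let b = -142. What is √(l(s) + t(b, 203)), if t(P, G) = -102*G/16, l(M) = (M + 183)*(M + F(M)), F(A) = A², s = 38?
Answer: √5219646/4 ≈ 571.16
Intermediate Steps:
l(M) = (183 + M)*(M + M²) (l(M) = (M + 183)*(M + M²) = (183 + M)*(M + M²))
t(P, G) = -51*G/8
√(l(s) + t(b, 203)) = √(38*(183 + 38² + 184*38) - 51/8*203) = √(38*(183 + 1444 + 6992) - 10353/8) = √(38*8619 - 10353/8) = √(327522 - 10353/8) = √(2609823/8) = √5219646/4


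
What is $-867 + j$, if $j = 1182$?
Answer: $315$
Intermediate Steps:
$-867 + j = -867 + 1182 = 315$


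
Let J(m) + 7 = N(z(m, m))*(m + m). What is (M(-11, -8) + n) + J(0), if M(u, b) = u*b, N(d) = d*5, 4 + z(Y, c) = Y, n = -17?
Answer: 64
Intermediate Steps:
z(Y, c) = -4 + Y
N(d) = 5*d
J(m) = -7 + 2*m*(-20 + 5*m) (J(m) = -7 + (5*(-4 + m))*(m + m) = -7 + (-20 + 5*m)*(2*m) = -7 + 2*m*(-20 + 5*m))
M(u, b) = b*u
(M(-11, -8) + n) + J(0) = (-8*(-11) - 17) + (-7 + 10*0*(-4 + 0)) = (88 - 17) + (-7 + 10*0*(-4)) = 71 + (-7 + 0) = 71 - 7 = 64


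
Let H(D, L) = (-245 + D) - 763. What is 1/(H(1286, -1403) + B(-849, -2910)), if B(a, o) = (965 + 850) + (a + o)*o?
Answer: 1/10940783 ≈ 9.1401e-8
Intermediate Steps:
B(a, o) = 1815 + o*(a + o)
H(D, L) = -1008 + D
1/(H(1286, -1403) + B(-849, -2910)) = 1/((-1008 + 1286) + (1815 + (-2910)² - 849*(-2910))) = 1/(278 + (1815 + 8468100 + 2470590)) = 1/(278 + 10940505) = 1/10940783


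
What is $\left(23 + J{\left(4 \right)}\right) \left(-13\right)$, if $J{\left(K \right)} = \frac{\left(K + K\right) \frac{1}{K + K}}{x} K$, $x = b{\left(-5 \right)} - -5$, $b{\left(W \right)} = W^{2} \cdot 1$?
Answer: $- \frac{4511}{15} \approx -300.73$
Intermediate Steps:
$b{\left(W \right)} = W^{2}$
$x = 30$ ($x = \left(-5\right)^{2} - -5 = 25 + 5 = 30$)
$J{\left(K \right)} = \frac{K}{30}$ ($J{\left(K \right)} = \frac{\left(K + K\right) \frac{1}{K + K}}{30} K = \frac{2 K}{2 K} \frac{1}{30} K = 2 K \frac{1}{2 K} \frac{1}{30} K = 1 \cdot \frac{1}{30} K = \frac{K}{30}$)
$\left(23 + J{\left(4 \right)}\right) \left(-13\right) = \left(23 + \frac{1}{30} \cdot 4\right) \left(-13\right) = \left(23 + \frac{2}{15}\right) \left(-13\right) = \frac{347}{15} \left(-13\right) = - \frac{4511}{15}$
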